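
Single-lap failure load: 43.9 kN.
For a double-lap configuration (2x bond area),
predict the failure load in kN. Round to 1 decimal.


Failure load = 43.9 * 2 = 87.8 kN

87.8


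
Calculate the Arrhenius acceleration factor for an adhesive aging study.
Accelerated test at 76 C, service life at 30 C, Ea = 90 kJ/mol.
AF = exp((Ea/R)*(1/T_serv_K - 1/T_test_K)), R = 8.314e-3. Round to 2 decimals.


T_test = 349.15 K, T_serv = 303.15 K
Ea/R = 90 / 0.008314 = 10825.11
AF = exp(10825.11 * (1/303.15 - 1/349.15))
= 110.45

110.45


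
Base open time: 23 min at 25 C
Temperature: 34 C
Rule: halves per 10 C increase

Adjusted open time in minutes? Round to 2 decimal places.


Acceleration = 2^((34-25)/10) = 1.8661
Open time = 23 / 1.8661 = 12.33 min

12.33


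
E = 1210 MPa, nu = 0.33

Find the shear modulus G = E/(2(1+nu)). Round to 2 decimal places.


G = 1210 / (2 * 1.33)
= 454.89 MPa

454.89


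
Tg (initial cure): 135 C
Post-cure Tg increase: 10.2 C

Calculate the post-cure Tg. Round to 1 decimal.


Post-cure Tg = 135 + 10.2 = 145.2 C

145.2


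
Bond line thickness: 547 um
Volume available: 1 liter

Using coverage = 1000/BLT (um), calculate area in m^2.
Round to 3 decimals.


1 L = 1e6 mm^3, thickness = 547 um = 0.547 mm
Area = 1e6 / 0.547 mm^2 = (1e6 / 0.547) / 1e6 m^2 = 1000 / 547 m^2
= 1.828 m^2

1.828


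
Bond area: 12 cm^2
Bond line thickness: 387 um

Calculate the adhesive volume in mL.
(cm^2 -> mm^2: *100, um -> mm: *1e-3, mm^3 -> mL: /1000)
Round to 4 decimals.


V = 12*100 * 387*1e-3 / 1000
= 0.4644 mL

0.4644


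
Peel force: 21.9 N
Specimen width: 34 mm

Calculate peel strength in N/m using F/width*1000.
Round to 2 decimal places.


Peel strength = 21.9 / 34 * 1000 = 644.12 N/m

644.12


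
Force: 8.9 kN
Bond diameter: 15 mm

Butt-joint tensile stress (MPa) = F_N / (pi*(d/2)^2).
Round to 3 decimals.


F_N = 8.9 * 1000 = 8900.0 N
A = pi*(7.5)^2 = 176.7146 mm^2
stress = 8900.0 / 176.7146 = 50.364 MPa

50.364


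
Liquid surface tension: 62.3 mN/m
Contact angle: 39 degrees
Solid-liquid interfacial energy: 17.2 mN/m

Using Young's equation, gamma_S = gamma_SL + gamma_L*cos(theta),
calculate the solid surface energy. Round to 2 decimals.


gamma_S = 17.2 + 62.3 * cos(39)
= 65.62 mN/m

65.62


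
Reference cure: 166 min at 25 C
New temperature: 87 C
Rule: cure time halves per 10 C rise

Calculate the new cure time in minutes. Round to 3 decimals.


factor = 2^((87-25)/10) = 73.5167
t_new = 166 / 73.5167 = 2.258 min

2.258


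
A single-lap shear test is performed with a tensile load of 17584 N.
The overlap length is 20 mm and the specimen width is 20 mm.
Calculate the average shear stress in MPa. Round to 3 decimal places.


Shear stress = F / (overlap * width)
= 17584 / (20 * 20)
= 17584 / 400
= 43.960 MPa

43.960


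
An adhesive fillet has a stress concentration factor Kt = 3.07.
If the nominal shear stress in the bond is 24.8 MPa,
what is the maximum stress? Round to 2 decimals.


Max stress = 24.8 * 3.07 = 76.14 MPa

76.14


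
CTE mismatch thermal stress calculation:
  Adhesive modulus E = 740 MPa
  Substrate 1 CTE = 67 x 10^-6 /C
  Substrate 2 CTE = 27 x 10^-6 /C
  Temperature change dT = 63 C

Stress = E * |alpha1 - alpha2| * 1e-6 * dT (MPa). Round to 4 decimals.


delta_alpha = |67 - 27| = 40 x 10^-6/C
Stress = 740 * 40e-6 * 63
= 1.8648 MPa

1.8648


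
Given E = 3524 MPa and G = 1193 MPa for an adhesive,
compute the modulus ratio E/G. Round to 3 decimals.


E/G ratio = 3524 / 1193 = 2.954

2.954


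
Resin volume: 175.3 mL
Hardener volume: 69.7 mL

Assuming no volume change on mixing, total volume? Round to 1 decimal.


V_total = 175.3 + 69.7 = 245.0 mL

245.0


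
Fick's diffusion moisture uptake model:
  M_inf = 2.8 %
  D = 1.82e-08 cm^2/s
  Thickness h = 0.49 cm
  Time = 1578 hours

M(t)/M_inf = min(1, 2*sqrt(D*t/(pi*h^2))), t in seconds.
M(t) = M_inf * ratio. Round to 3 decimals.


t_sec = 1578 * 3600 = 5680800
ratio = 2*sqrt(1.82e-08*5680800/(pi*0.49^2))
= min(1, 0.740456)
= 0.740456
M(t) = 2.8 * 0.740456 = 2.073 %

2.073


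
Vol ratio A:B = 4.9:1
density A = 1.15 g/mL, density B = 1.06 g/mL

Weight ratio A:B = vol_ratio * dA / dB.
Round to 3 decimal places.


Weight ratio = 4.9 * 1.15 / 1.06
= 5.316

5.316


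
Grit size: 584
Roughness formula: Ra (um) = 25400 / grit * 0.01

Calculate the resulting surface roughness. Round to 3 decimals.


Ra = 25400 / 584 * 0.01
= 0.435 um

0.435


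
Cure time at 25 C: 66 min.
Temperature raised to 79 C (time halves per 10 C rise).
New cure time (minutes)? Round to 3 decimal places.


Acceleration factor = 2^(54/10) = 42.2243
New time = 66 / 42.2243 = 1.563 min

1.563


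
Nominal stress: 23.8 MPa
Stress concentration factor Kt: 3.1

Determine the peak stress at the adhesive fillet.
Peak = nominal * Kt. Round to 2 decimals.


Peak stress = 23.8 * 3.1
= 73.78 MPa

73.78


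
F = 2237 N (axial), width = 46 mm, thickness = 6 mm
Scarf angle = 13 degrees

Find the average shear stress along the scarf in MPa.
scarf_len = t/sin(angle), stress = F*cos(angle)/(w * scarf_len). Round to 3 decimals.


scarf_len = 6/sin(13 deg) = 26.6725
cos(13 deg) = 0.974370
stress = 2237*0.974370/(46*26.6725) = 1.777 MPa

1.777


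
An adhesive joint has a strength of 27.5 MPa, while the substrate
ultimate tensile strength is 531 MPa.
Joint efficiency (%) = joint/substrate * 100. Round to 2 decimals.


Efficiency = 27.5 / 531 * 100
= 5.18%

5.18


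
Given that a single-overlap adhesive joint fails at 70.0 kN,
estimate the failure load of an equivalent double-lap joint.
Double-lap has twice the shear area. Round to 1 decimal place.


Double-lap factor = 2
Expected load = 70.0 * 2 = 140.0 kN

140.0


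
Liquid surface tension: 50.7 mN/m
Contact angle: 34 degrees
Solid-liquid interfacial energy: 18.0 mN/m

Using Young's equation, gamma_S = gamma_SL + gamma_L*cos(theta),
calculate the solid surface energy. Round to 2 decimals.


gamma_S = 18.0 + 50.7 * cos(34)
= 60.03 mN/m

60.03


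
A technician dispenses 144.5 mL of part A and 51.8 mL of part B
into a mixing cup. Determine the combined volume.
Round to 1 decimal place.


Combined volume = 144.5 + 51.8
= 196.3 mL

196.3


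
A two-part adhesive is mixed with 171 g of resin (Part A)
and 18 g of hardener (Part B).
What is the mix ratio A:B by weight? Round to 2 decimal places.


Mix ratio = mass_A / mass_B
= 171 / 18
= 9.50

9.50


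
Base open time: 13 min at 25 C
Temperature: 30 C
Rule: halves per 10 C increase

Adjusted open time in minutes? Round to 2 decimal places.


Acceleration = 2^((30-25)/10) = 1.4142
Open time = 13 / 1.4142 = 9.19 min

9.19


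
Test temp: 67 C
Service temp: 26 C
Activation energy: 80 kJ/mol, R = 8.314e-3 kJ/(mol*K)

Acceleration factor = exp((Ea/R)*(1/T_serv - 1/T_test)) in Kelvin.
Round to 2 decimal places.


AF = exp((80/0.008314)*(1/299.15 - 1/340.15))
= 48.28

48.28


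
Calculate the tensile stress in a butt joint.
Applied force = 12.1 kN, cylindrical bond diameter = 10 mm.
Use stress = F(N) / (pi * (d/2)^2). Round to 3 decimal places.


A = pi * 5.0^2 = 78.5398 mm^2
sigma = 12100.0 / 78.5398 = 154.062 MPa

154.062


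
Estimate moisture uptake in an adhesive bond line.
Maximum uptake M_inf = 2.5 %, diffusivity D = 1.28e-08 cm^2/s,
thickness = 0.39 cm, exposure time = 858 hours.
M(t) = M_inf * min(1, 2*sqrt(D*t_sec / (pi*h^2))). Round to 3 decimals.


Convert time: 858 h = 3088800 s
ratio = min(1, 2*sqrt(1.28e-08*3088800/(pi*0.39^2)))
= 0.575295
M(t) = 2.5 * 0.575295 = 1.438%

1.438


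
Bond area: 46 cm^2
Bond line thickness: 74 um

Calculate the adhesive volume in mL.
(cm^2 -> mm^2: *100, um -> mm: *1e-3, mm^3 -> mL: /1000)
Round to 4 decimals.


V = 46*100 * 74*1e-3 / 1000
= 0.3404 mL

0.3404


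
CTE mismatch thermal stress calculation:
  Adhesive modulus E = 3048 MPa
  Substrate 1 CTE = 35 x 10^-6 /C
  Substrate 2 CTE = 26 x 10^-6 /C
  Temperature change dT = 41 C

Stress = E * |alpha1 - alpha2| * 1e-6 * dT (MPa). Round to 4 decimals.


delta_alpha = |35 - 26| = 9 x 10^-6/C
Stress = 3048 * 9e-6 * 41
= 1.1247 MPa

1.1247


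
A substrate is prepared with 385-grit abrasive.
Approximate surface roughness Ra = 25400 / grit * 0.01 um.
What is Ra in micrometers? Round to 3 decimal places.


Ra = 25400 / 385 * 0.01 = 0.660 um

0.660


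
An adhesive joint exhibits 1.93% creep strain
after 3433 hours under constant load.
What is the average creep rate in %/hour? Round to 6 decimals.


Creep rate = strain / time
= 1.93 / 3433
= 0.000562 %/h

0.000562


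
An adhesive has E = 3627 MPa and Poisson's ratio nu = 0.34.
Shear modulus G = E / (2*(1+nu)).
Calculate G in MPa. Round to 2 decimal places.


G = 3627 / (2*(1+0.34))
= 3627 / 2.68
= 1353.36 MPa

1353.36


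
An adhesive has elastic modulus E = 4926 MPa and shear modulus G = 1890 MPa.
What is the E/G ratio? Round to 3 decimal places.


E/G = 4926 / 1890 = 2.606

2.606


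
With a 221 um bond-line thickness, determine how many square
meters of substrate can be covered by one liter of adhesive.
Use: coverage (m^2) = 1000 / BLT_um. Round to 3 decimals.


Coverage = 1000 / 221 = 4.525 m^2

4.525


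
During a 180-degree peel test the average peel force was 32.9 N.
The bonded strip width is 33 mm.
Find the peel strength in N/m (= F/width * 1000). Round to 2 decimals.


Peel strength = F/width * 1000
= 32.9 / 33 * 1000
= 996.97 N/m

996.97


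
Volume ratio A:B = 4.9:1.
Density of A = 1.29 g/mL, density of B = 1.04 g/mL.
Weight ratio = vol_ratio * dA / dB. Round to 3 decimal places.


Wt ratio = 4.9 * 1.29 / 1.04
= 6.078

6.078


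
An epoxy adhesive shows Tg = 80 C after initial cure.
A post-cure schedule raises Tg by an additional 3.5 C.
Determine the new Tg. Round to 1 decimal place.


New Tg = 80 + 3.5
= 83.5 C

83.5


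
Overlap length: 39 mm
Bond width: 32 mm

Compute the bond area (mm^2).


Bond area = 39 * 32 = 1248 mm^2

1248


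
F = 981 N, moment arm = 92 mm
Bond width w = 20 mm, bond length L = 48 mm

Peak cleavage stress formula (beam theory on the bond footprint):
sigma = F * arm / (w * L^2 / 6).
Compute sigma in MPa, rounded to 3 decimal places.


sigma = (981 * 92) / (20 * 2304 / 6)
= 90252 * 6 / 46080
= 541512 / 46080
= 11.752 MPa

11.752


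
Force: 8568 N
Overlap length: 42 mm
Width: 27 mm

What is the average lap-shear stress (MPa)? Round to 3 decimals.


Average shear stress = F / (overlap * width)
= 8568 / (42 * 27)
= 7.556 MPa

7.556


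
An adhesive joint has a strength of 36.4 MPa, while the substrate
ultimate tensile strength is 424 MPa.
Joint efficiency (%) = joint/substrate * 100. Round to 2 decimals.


Efficiency = 36.4 / 424 * 100
= 8.58%

8.58


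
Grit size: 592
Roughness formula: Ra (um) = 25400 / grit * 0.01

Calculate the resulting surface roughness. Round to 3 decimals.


Ra = 25400 / 592 * 0.01
= 0.429 um

0.429


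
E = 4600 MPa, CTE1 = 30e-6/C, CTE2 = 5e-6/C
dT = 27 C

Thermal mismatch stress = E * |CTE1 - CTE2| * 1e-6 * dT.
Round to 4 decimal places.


= 4600 * 25e-6 * 27
= 3.1050 MPa

3.1050


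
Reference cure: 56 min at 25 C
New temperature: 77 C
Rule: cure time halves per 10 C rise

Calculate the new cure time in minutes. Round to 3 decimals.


factor = 2^((77-25)/10) = 36.7583
t_new = 56 / 36.7583 = 1.523 min

1.523


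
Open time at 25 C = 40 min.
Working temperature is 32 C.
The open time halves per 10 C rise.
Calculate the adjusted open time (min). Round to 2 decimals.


factor = 2^((32 - 25) / 10) = 1.6245
ot = 40 / 1.6245 = 24.62 min

24.62


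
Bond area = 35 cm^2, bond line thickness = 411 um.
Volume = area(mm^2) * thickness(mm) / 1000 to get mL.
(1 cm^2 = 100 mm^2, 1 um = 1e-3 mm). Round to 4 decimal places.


area_mm2 = 35 * 100 = 3500
blt_mm = 411 * 1e-3 = 0.411
vol_mm3 = 3500 * 0.411 = 1438.5
vol_mL = 1438.5 / 1000 = 1.4385 mL

1.4385


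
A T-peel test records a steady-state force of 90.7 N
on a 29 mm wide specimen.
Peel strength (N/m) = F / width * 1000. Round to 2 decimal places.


Peel strength = 90.7 / 29 * 1000
= 3127.59 N/m

3127.59


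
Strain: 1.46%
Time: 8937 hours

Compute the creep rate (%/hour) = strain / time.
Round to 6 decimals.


Creep rate = 1.46 / 8937
= 0.000163 %/h

0.000163


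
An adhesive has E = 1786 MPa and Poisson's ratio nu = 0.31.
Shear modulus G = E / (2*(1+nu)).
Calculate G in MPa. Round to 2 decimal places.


G = 1786 / (2*(1+0.31))
= 1786 / 2.62
= 681.68 MPa

681.68


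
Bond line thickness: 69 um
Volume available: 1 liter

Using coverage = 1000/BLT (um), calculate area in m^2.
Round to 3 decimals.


1 L = 1e6 mm^3, thickness = 69 um = 0.069 mm
Area = 1e6 / 0.069 mm^2 = (1e6 / 0.069) / 1e6 m^2 = 1000 / 69 m^2
= 14.493 m^2

14.493


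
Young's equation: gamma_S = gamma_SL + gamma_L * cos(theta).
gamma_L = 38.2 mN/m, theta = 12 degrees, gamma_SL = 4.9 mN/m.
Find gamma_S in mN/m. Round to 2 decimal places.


cos(12 deg) = 0.978148
gamma_S = 4.9 + 38.2 * 0.978148
= 42.27 mN/m

42.27


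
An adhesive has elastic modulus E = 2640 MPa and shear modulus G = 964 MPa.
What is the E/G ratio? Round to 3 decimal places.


E/G = 2640 / 964 = 2.739

2.739


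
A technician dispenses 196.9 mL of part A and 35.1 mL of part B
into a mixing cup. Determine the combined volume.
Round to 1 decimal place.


Combined volume = 196.9 + 35.1
= 232.0 mL

232.0


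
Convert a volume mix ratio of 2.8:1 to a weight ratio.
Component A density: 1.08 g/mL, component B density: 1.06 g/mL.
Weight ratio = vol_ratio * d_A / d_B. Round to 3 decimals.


= 2.8 * 1.08 / 1.06 = 2.853

2.853


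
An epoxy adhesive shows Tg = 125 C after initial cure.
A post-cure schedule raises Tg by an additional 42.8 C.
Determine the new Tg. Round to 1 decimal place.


New Tg = 125 + 42.8
= 167.8 C

167.8


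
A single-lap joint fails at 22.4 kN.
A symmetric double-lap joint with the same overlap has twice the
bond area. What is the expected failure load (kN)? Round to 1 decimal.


Double-lap load = 2 * 22.4 = 44.8 kN

44.8


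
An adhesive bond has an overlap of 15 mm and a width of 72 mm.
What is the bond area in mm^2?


Bond area = overlap * width
= 15 * 72
= 1080 mm^2

1080


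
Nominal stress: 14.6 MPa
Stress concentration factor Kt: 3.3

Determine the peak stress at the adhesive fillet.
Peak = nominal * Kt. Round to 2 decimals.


Peak stress = 14.6 * 3.3
= 48.18 MPa

48.18


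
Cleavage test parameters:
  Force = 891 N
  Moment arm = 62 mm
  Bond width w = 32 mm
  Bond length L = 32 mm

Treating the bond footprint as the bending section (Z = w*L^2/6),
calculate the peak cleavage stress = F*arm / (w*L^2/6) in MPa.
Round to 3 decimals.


M = 891 * 62 = 55242 N*mm
Z = 32 * 32^2 / 6 = 32768 / 6 mm^3
sigma = M / Z = 6 * 55242 / 32768 = 331452 / 32768
= 10.115 MPa

10.115


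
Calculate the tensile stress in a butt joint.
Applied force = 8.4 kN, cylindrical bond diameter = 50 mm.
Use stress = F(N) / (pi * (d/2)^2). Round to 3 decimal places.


A = pi * 25.0^2 = 1963.4954 mm^2
sigma = 8400.0 / 1963.4954 = 4.278 MPa

4.278


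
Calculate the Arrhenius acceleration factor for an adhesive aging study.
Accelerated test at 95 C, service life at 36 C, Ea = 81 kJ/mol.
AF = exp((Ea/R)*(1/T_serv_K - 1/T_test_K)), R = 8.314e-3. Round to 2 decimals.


T_test = 368.15 K, T_serv = 309.15 K
Ea/R = 81 / 0.008314 = 9742.60
AF = exp(9742.60 * (1/309.15 - 1/368.15))
= 156.10

156.10


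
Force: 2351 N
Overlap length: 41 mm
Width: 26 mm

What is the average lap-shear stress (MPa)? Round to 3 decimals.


Average shear stress = F / (overlap * width)
= 2351 / (41 * 26)
= 2.205 MPa

2.205


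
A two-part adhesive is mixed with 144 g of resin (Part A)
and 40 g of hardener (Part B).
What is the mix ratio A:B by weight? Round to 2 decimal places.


Mix ratio = mass_A / mass_B
= 144 / 40
= 3.60

3.60


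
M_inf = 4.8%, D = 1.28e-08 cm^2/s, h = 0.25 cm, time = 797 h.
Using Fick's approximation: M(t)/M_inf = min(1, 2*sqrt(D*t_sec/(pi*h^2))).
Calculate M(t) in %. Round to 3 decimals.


t = 2869200 s
ratio = min(1, 2*sqrt(1.28e-08*2869200/(pi*0.0625)))
= 0.864969
M(t) = 4.8 * 0.864969 = 4.152%

4.152


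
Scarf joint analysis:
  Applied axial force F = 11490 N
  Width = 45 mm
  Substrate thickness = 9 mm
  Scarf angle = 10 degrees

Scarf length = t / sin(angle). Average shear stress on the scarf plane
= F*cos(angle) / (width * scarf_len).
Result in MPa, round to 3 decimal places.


Scarf length = 9 / sin(10 deg) = 51.8289 mm
cos(10 deg) = 0.984808
Shear = 11490 * 0.984808 / (45 * 51.8289)
= 4.852 MPa

4.852


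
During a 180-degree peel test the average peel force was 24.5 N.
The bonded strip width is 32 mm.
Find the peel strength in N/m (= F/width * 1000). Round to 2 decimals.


Peel strength = F/width * 1000
= 24.5 / 32 * 1000
= 765.63 N/m

765.63


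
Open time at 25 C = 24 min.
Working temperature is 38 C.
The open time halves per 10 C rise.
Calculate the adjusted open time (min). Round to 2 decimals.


factor = 2^((38 - 25) / 10) = 2.4623
ot = 24 / 2.4623 = 9.75 min

9.75


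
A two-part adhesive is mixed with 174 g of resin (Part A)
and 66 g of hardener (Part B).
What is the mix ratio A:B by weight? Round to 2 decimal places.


Mix ratio = mass_A / mass_B
= 174 / 66
= 2.64

2.64


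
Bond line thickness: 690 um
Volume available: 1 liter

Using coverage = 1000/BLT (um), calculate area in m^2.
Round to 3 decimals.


1 L = 1e6 mm^3, thickness = 690 um = 0.69 mm
Area = 1e6 / 0.69 mm^2 = (1e6 / 0.69) / 1e6 m^2 = 1000 / 690 m^2
= 1.449 m^2

1.449


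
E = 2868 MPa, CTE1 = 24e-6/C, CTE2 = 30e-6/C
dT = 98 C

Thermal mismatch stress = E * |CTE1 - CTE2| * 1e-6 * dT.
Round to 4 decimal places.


= 2868 * 6e-6 * 98
= 1.6864 MPa

1.6864


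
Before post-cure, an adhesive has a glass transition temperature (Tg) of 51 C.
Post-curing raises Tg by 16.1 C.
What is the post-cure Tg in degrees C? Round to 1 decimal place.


Tg_post = Tg_base + delta_Tg
= 51 + 16.1
= 67.1 C

67.1


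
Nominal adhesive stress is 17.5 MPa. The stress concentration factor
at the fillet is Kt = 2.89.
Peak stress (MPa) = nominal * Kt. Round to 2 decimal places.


Peak = 17.5 * 2.89 = 50.58 MPa

50.58


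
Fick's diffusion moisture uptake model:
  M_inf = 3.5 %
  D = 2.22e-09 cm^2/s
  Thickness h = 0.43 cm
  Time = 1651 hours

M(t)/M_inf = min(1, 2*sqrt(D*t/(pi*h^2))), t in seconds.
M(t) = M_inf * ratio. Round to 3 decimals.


t_sec = 1651 * 3600 = 5943600
ratio = 2*sqrt(2.22e-09*5943600/(pi*0.43^2))
= min(1, 0.301431)
= 0.301431
M(t) = 3.5 * 0.301431 = 1.055 %

1.055


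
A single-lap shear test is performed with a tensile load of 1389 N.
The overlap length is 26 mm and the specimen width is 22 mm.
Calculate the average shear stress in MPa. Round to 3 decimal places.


Shear stress = F / (overlap * width)
= 1389 / (26 * 22)
= 1389 / 572
= 2.428 MPa

2.428


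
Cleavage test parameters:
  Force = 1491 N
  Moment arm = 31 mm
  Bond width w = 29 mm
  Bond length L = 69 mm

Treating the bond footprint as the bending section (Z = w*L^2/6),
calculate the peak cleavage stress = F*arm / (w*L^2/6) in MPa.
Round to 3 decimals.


M = 1491 * 31 = 46221 N*mm
Z = 29 * 69^2 / 6 = 138069 / 6 mm^3
sigma = M / Z = 6 * 46221 / 138069 = 277326 / 138069
= 2.009 MPa

2.009


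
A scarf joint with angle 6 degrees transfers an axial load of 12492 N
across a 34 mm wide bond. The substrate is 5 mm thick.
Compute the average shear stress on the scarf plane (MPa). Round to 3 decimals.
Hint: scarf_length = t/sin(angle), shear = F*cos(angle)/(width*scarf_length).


scarf_length = 5 / sin(6 deg) = 47.8339 mm
cos(6 deg) = 0.994522
shear stress = 12492 * 0.994522 / (34 * 47.8339)
= 7.639 MPa

7.639


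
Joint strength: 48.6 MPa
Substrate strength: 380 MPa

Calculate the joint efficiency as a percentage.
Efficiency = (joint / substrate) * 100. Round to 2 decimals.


Efficiency = (48.6 / 380) * 100 = 12.79%

12.79


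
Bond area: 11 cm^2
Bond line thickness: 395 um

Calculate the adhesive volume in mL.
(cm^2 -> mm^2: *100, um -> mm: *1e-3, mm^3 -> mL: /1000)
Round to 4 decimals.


V = 11*100 * 395*1e-3 / 1000
= 0.4345 mL

0.4345


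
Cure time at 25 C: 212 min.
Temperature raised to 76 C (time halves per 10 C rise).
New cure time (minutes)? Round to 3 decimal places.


Acceleration factor = 2^(51/10) = 34.2968
New time = 212 / 34.2968 = 6.181 min

6.181


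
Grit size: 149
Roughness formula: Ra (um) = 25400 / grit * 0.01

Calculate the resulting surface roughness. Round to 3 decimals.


Ra = 25400 / 149 * 0.01
= 1.705 um

1.705


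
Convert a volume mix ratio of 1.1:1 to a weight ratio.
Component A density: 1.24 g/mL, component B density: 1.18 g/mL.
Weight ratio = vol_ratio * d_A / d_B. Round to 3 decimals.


= 1.1 * 1.24 / 1.18 = 1.156

1.156


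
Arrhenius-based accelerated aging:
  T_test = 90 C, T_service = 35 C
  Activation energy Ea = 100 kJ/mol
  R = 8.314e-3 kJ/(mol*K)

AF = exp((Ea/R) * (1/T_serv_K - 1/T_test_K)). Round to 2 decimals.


T_test_K = 363.15, T_serv_K = 308.15
AF = exp((100/8.314e-3) * (1/308.15 - 1/363.15))
= 369.29

369.29


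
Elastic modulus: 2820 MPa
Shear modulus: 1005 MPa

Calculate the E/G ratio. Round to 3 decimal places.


E / G = 2820 / 1005 = 2.806

2.806


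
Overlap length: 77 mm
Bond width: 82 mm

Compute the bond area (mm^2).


Bond area = 77 * 82 = 6314 mm^2

6314


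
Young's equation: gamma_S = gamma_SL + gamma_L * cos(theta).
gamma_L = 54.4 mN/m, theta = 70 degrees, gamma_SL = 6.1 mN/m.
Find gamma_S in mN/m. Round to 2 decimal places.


cos(70 deg) = 0.342020
gamma_S = 6.1 + 54.4 * 0.342020
= 24.71 mN/m

24.71


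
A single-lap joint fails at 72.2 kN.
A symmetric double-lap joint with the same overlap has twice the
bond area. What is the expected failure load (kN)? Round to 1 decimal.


Double-lap load = 2 * 72.2 = 144.4 kN

144.4


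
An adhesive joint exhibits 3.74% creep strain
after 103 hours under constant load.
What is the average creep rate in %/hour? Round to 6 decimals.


Creep rate = strain / time
= 3.74 / 103
= 0.036311 %/h

0.036311


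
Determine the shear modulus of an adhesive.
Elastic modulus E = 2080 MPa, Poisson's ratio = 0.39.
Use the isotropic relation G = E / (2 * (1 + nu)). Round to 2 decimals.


G = 2080 / (2*(1+0.39)) = 2080 / 2.78
= 748.20 MPa

748.20


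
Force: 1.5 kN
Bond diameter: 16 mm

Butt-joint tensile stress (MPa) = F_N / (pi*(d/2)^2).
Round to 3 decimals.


F_N = 1.5 * 1000 = 1500.0 N
A = pi*(8.0)^2 = 201.0619 mm^2
stress = 1500.0 / 201.0619 = 7.460 MPa

7.460


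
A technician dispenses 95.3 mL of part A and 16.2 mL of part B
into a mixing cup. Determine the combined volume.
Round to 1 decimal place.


Combined volume = 95.3 + 16.2
= 111.5 mL

111.5


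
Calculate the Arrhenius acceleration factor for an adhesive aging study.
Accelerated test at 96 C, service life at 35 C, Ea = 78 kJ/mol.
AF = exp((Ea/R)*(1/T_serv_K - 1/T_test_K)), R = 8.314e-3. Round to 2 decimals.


T_test = 369.15 K, T_serv = 308.15 K
Ea/R = 78 / 0.008314 = 9381.77
AF = exp(9381.77 * (1/308.15 - 1/369.15))
= 153.08

153.08


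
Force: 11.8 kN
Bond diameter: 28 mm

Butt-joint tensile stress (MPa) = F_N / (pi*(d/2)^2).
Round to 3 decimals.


F_N = 11.8 * 1000 = 11800.0 N
A = pi*(14.0)^2 = 615.7522 mm^2
stress = 11800.0 / 615.7522 = 19.164 MPa

19.164


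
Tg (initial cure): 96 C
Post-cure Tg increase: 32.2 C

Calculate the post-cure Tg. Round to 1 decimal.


Post-cure Tg = 96 + 32.2 = 128.2 C

128.2


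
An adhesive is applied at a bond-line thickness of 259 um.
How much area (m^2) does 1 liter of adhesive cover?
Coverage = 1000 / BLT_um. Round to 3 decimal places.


Coverage = 1000 / 259 = 3.861 m^2

3.861


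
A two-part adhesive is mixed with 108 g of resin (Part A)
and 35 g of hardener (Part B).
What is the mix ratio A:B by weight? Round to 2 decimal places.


Mix ratio = mass_A / mass_B
= 108 / 35
= 3.09

3.09


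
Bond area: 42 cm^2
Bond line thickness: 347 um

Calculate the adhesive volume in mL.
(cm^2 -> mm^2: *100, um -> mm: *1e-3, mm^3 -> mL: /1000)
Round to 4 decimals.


V = 42*100 * 347*1e-3 / 1000
= 1.4574 mL

1.4574


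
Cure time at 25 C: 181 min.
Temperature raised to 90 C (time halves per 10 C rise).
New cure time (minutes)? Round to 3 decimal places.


Acceleration factor = 2^(65/10) = 90.5097
New time = 181 / 90.5097 = 2.000 min

2.000


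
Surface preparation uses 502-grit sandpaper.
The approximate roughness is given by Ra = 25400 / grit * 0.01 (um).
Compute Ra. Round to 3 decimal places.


Ra = 25400 / 502 * 0.01
= 254 / 502
= 0.506 um

0.506


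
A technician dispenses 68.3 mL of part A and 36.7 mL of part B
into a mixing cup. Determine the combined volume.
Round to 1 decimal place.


Combined volume = 68.3 + 36.7
= 105.0 mL

105.0


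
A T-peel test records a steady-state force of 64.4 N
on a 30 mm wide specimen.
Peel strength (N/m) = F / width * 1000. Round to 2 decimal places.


Peel strength = 64.4 / 30 * 1000
= 2146.67 N/m

2146.67


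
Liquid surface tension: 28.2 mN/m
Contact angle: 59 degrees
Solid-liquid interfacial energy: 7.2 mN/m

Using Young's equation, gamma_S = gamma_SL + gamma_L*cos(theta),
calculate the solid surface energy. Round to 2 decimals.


gamma_S = 7.2 + 28.2 * cos(59)
= 21.72 mN/m

21.72


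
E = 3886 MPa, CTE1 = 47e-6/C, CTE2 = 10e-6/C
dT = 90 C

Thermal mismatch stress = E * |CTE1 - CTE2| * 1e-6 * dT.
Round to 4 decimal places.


= 3886 * 37e-6 * 90
= 12.9404 MPa

12.9404


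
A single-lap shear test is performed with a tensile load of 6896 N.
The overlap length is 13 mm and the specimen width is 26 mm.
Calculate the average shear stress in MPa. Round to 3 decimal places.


Shear stress = F / (overlap * width)
= 6896 / (13 * 26)
= 6896 / 338
= 20.402 MPa

20.402


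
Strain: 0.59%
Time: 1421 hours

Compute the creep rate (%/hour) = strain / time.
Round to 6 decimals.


Creep rate = 0.59 / 1421
= 0.000415 %/h

0.000415


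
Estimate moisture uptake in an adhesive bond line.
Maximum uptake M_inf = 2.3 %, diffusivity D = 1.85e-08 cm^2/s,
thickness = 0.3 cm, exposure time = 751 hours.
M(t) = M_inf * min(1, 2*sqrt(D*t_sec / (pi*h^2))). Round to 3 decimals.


Convert time: 751 h = 2703600 s
ratio = min(1, 2*sqrt(1.85e-08*2703600/(pi*0.3^2)))
= 0.841184
M(t) = 2.3 * 0.841184 = 1.935%

1.935


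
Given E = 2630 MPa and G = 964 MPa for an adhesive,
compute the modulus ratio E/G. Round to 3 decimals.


E/G ratio = 2630 / 964 = 2.728

2.728


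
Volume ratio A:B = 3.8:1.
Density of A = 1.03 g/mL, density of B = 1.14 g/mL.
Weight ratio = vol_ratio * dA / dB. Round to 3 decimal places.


Wt ratio = 3.8 * 1.03 / 1.14
= 3.433

3.433


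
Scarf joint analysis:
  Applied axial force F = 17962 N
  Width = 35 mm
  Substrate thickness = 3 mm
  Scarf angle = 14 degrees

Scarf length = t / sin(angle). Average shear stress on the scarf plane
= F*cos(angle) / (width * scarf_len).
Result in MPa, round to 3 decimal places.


Scarf length = 3 / sin(14 deg) = 12.4007 mm
cos(14 deg) = 0.970296
Shear = 17962 * 0.970296 / (35 * 12.4007)
= 40.155 MPa

40.155


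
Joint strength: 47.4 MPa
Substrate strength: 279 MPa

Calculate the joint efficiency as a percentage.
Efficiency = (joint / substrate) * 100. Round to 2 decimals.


Efficiency = (47.4 / 279) * 100 = 16.99%

16.99


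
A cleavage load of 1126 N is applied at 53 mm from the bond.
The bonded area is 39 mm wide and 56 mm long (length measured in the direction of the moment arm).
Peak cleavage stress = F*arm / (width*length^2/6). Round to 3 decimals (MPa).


Moment = 1126 * 53 = 59678 N*mm
Section modulus = 39 * 3136 / 6 = 122304 / 6 mm^3
Stress = 59678 / (122304 / 6) = 358068 / 122304
= 2.928 MPa

2.928


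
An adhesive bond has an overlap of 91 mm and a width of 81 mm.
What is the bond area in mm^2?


Bond area = overlap * width
= 91 * 81
= 7371 mm^2

7371


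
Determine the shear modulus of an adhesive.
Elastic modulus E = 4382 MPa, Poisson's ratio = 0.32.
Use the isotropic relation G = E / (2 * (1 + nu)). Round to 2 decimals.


G = 4382 / (2*(1+0.32)) = 4382 / 2.64
= 1659.85 MPa

1659.85


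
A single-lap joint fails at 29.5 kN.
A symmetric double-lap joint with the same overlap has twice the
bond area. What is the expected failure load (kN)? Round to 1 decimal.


Double-lap load = 2 * 29.5 = 59.0 kN

59.0


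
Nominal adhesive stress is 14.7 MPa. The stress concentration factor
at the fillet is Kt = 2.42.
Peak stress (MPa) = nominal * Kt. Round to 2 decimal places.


Peak = 14.7 * 2.42 = 35.57 MPa

35.57


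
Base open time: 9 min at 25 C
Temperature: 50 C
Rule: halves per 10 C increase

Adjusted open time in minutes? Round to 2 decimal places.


Acceleration = 2^((50-25)/10) = 5.6569
Open time = 9 / 5.6569 = 1.59 min

1.59


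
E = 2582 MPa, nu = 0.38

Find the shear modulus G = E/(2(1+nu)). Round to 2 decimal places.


G = 2582 / (2 * 1.38)
= 935.51 MPa

935.51


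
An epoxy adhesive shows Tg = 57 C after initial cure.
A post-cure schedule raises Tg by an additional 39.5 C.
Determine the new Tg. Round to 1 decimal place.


New Tg = 57 + 39.5
= 96.5 C

96.5


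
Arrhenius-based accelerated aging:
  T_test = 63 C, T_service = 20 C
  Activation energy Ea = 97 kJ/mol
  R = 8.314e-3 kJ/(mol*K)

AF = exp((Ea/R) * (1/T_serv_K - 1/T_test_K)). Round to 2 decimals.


T_test_K = 336.15, T_serv_K = 293.15
AF = exp((97/8.314e-3) * (1/293.15 - 1/336.15))
= 162.56

162.56


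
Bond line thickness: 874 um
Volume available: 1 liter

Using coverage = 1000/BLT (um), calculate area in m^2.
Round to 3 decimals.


1 L = 1e6 mm^3, thickness = 874 um = 0.874 mm
Area = 1e6 / 0.874 mm^2 = (1e6 / 0.874) / 1e6 m^2 = 1000 / 874 m^2
= 1.144 m^2

1.144


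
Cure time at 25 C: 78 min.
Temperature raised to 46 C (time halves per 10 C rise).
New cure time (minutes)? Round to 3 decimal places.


Acceleration factor = 2^(21/10) = 4.2871
New time = 78 / 4.2871 = 18.194 min

18.194


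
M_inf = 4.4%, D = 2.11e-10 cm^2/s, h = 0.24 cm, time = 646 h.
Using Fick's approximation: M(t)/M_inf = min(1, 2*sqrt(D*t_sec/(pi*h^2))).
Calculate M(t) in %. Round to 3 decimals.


t = 2325600 s
ratio = min(1, 2*sqrt(2.11e-10*2325600/(pi*0.0576)))
= 0.104148
M(t) = 4.4 * 0.104148 = 0.458%

0.458


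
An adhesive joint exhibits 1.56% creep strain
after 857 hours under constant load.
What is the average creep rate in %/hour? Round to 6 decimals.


Creep rate = strain / time
= 1.56 / 857
= 0.001820 %/h

0.001820


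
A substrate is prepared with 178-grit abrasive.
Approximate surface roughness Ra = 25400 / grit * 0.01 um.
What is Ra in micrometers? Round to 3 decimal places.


Ra = 25400 / 178 * 0.01 = 1.427 um

1.427


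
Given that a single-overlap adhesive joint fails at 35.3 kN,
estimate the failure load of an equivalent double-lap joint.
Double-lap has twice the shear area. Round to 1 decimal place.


Double-lap factor = 2
Expected load = 35.3 * 2 = 70.6 kN

70.6


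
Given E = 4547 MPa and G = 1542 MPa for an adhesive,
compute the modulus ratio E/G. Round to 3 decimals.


E/G ratio = 4547 / 1542 = 2.949

2.949


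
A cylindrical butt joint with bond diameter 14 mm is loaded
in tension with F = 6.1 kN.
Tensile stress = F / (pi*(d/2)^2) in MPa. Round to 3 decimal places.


Area = pi * (14/2)^2 = 153.9380 mm^2
Stress = 6.1*1000 / 153.9380
= 39.626 MPa

39.626


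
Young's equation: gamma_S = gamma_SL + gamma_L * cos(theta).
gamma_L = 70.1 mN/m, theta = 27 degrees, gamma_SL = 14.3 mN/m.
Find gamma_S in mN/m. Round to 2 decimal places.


cos(27 deg) = 0.891007
gamma_S = 14.3 + 70.1 * 0.891007
= 76.76 mN/m

76.76


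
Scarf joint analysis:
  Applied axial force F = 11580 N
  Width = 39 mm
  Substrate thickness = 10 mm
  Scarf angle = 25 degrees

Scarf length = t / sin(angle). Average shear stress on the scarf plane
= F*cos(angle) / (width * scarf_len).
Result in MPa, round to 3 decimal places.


Scarf length = 10 / sin(25 deg) = 23.6620 mm
cos(25 deg) = 0.906308
Shear = 11580 * 0.906308 / (39 * 23.6620)
= 11.373 MPa

11.373


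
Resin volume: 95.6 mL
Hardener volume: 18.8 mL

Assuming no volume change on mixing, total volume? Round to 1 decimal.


V_total = 95.6 + 18.8 = 114.4 mL

114.4


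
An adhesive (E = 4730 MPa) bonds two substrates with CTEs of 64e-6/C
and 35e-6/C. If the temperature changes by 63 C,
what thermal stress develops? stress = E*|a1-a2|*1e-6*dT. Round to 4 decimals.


Stress = 4730 * |64 - 35| * 1e-6 * 63
= 8.6417 MPa

8.6417


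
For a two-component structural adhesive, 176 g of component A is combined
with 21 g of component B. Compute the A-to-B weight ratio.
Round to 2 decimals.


Weight ratio A:B = 176 / 21
= 8.38

8.38


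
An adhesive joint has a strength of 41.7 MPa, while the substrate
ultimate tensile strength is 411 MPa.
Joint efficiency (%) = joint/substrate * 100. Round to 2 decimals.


Efficiency = 41.7 / 411 * 100
= 10.15%

10.15


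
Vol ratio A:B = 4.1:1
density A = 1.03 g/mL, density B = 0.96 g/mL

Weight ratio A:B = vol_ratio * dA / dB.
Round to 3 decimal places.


Weight ratio = 4.1 * 1.03 / 0.96
= 4.399

4.399


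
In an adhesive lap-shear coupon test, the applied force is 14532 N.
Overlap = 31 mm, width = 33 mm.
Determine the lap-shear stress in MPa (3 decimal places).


stress = F / (overlap * width)
= 14532 / (31 * 33)
= 14.205 MPa

14.205


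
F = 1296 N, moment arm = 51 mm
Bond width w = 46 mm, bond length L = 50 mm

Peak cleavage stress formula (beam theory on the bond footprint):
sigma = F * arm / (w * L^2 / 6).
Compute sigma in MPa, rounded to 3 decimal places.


sigma = (1296 * 51) / (46 * 2500 / 6)
= 66096 * 6 / 115000
= 396576 / 115000
= 3.448 MPa

3.448


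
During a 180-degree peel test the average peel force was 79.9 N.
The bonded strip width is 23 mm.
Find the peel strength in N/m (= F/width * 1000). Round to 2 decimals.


Peel strength = F/width * 1000
= 79.9 / 23 * 1000
= 3473.91 N/m

3473.91


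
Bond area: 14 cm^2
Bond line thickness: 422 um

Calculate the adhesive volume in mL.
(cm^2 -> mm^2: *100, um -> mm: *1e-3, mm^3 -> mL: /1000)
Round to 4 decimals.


V = 14*100 * 422*1e-3 / 1000
= 0.5908 mL

0.5908


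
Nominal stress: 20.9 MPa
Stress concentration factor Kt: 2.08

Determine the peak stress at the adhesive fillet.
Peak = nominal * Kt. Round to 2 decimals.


Peak stress = 20.9 * 2.08
= 43.47 MPa

43.47


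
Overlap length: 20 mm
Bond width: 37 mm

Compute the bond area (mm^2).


Bond area = 20 * 37 = 740 mm^2

740


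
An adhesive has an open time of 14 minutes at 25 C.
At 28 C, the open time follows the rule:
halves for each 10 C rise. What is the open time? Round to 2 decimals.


Factor = 2^((28-25)/10) = 1.2311
Open time = 14 / 1.2311 = 11.37 min

11.37


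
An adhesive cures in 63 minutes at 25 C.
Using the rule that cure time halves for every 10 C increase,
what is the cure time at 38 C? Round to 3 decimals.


Factor = 2^((38 - 25) / 10) = 2.4623
Cure time = 63 / 2.4623
= 25.586 minutes

25.586


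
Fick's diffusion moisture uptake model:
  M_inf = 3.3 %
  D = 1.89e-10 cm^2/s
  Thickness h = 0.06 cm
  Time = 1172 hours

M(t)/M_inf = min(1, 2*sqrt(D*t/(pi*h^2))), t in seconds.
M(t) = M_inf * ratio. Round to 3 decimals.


t_sec = 1172 * 3600 = 4219200
ratio = 2*sqrt(1.89e-10*4219200/(pi*0.06^2))
= min(1, 0.531068)
= 0.531068
M(t) = 3.3 * 0.531068 = 1.753 %

1.753


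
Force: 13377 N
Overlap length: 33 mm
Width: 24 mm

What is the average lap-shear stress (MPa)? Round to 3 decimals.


Average shear stress = F / (overlap * width)
= 13377 / (33 * 24)
= 16.890 MPa

16.890


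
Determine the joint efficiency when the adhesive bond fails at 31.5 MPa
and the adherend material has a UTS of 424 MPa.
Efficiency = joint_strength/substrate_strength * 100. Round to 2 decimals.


Joint efficiency = 31.5 / 424 * 100
= 7.43%

7.43


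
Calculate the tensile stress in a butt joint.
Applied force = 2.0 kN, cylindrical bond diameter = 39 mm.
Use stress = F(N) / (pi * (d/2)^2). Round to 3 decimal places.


A = pi * 19.5^2 = 1194.5906 mm^2
sigma = 2000.0 / 1194.5906 = 1.674 MPa

1.674


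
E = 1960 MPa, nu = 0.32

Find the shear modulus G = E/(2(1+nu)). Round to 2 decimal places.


G = 1960 / (2 * 1.32)
= 742.42 MPa

742.42


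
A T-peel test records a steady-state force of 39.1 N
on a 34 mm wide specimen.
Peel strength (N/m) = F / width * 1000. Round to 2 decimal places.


Peel strength = 39.1 / 34 * 1000
= 1150.00 N/m

1150.00


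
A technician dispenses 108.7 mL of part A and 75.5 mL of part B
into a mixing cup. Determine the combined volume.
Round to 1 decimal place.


Combined volume = 108.7 + 75.5
= 184.2 mL

184.2


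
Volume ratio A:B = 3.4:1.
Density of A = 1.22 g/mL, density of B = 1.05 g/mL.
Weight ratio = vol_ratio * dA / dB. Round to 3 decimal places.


Wt ratio = 3.4 * 1.22 / 1.05
= 3.950

3.950


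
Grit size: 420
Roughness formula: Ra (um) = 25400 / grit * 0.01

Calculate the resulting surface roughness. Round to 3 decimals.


Ra = 25400 / 420 * 0.01
= 0.605 um

0.605


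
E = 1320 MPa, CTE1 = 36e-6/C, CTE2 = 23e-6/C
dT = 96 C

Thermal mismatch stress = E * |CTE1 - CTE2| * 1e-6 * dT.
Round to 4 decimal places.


= 1320 * 13e-6 * 96
= 1.6474 MPa

1.6474


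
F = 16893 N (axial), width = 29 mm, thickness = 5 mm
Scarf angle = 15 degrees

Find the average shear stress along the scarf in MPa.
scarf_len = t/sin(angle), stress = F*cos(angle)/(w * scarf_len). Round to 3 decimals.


scarf_len = 5/sin(15 deg) = 19.3185
cos(15 deg) = 0.965926
stress = 16893*0.965926/(29*19.3185) = 29.126 MPa

29.126


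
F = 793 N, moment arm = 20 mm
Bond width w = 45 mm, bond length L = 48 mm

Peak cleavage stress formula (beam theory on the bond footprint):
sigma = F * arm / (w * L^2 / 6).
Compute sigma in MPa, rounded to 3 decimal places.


sigma = (793 * 20) / (45 * 2304 / 6)
= 15860 * 6 / 103680
= 95160 / 103680
= 0.918 MPa

0.918


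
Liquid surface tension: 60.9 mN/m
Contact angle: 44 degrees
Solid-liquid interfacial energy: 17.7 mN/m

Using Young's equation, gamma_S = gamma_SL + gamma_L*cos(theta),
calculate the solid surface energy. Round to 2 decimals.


gamma_S = 17.7 + 60.9 * cos(44)
= 61.51 mN/m

61.51


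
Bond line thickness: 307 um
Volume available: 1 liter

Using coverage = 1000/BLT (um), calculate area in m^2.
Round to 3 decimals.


1 L = 1e6 mm^3, thickness = 307 um = 0.307 mm
Area = 1e6 / 0.307 mm^2 = (1e6 / 0.307) / 1e6 m^2 = 1000 / 307 m^2
= 3.257 m^2

3.257


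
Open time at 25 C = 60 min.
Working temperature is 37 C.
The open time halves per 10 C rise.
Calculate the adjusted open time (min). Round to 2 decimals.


factor = 2^((37 - 25) / 10) = 2.2974
ot = 60 / 2.2974 = 26.12 min

26.12


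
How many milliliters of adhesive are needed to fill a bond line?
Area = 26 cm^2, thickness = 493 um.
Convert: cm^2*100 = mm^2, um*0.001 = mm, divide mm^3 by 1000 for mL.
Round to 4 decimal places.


= (26 * 100) * (493 * 0.001) / 1000
= 1.2818 mL

1.2818


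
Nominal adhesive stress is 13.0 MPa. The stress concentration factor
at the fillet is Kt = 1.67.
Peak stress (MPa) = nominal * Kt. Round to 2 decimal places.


Peak = 13.0 * 1.67 = 21.71 MPa

21.71


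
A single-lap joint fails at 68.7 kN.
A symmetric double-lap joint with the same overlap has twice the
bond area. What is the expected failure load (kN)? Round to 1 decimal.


Double-lap load = 2 * 68.7 = 137.4 kN

137.4


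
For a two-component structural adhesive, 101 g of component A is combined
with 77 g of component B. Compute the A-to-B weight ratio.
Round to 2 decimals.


Weight ratio A:B = 101 / 77
= 1.31

1.31
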